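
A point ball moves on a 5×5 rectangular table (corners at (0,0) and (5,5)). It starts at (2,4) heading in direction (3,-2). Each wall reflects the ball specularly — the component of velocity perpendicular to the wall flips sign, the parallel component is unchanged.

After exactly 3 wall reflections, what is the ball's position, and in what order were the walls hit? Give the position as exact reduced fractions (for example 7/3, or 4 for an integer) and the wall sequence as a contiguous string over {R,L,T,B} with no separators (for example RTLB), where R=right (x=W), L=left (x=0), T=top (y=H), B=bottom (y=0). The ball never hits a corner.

Final position: (0,4/3)
Wall sequence: RBL

1. t=1 → R at (5,2); v=(-3,-2)
2. t=1 → B at (2,0); v=(-3,2)
3. t=2/3 → L at (0,4/3); v=(3,2)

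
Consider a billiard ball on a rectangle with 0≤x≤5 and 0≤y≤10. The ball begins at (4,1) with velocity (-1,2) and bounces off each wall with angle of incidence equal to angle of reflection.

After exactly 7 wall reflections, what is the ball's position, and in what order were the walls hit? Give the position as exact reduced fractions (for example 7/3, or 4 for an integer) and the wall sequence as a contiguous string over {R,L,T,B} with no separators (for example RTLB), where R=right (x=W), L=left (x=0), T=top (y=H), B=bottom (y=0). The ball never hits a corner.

1. t=4 → L at (0,9); v=(1,2)
2. t=1/2 → T at (1/2,10); v=(1,-2)
3. t=9/2 → R at (5,1); v=(-1,-2)
4. t=1/2 → B at (9/2,0); v=(-1,2)
5. t=9/2 → L at (0,9); v=(1,2)
6. t=1/2 → T at (1/2,10); v=(1,-2)
7. t=9/2 → R at (5,1); v=(-1,-2)

Final position: (5,1)
Wall sequence: LTRBLTR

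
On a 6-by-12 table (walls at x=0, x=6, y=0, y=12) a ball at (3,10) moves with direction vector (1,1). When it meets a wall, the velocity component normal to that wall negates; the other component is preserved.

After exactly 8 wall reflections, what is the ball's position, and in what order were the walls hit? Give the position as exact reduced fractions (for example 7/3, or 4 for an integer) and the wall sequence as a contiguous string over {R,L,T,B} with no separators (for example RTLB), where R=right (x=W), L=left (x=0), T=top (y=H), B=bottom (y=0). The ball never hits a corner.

1. t=2 → T at (5,12); v=(1,-1)
2. t=1 → R at (6,11); v=(-1,-1)
3. t=6 → L at (0,5); v=(1,-1)
4. t=5 → B at (5,0); v=(1,1)
5. t=1 → R at (6,1); v=(-1,1)
6. t=6 → L at (0,7); v=(1,1)
7. t=5 → T at (5,12); v=(1,-1)
8. t=1 → R at (6,11); v=(-1,-1)

Final position: (6,11)
Wall sequence: TRLBRLTR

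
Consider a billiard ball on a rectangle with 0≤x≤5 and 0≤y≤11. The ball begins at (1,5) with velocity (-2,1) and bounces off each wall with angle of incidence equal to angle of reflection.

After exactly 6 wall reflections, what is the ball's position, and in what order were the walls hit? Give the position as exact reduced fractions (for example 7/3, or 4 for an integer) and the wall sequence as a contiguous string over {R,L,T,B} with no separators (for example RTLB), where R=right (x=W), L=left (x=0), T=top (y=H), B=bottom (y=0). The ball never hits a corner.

Final position: (0,13/2)
Wall sequence: LRLTRL

1. t=1/2 → L at (0,11/2); v=(2,1)
2. t=5/2 → R at (5,8); v=(-2,1)
3. t=5/2 → L at (0,21/2); v=(2,1)
4. t=1/2 → T at (1,11); v=(2,-1)
5. t=2 → R at (5,9); v=(-2,-1)
6. t=5/2 → L at (0,13/2); v=(2,-1)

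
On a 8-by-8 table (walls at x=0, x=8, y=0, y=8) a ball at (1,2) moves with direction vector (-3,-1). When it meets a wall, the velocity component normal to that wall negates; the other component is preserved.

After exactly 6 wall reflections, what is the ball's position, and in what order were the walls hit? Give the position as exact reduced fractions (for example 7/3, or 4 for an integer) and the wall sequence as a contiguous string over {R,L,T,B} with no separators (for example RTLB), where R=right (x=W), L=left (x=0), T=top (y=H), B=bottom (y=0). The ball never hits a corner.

Final position: (3,8)
Wall sequence: LBRLRT

1. t=1/3 → L at (0,5/3); v=(3,-1)
2. t=5/3 → B at (5,0); v=(3,1)
3. t=1 → R at (8,1); v=(-3,1)
4. t=8/3 → L at (0,11/3); v=(3,1)
5. t=8/3 → R at (8,19/3); v=(-3,1)
6. t=5/3 → T at (3,8); v=(-3,-1)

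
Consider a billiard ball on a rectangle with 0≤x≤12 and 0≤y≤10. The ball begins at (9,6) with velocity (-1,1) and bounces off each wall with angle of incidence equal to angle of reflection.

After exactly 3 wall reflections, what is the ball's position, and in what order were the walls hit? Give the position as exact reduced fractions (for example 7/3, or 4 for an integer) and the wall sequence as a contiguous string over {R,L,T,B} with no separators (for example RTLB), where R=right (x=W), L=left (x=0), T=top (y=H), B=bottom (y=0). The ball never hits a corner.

1. t=4 → T at (5,10); v=(-1,-1)
2. t=5 → L at (0,5); v=(1,-1)
3. t=5 → B at (5,0); v=(1,1)

Final position: (5,0)
Wall sequence: TLB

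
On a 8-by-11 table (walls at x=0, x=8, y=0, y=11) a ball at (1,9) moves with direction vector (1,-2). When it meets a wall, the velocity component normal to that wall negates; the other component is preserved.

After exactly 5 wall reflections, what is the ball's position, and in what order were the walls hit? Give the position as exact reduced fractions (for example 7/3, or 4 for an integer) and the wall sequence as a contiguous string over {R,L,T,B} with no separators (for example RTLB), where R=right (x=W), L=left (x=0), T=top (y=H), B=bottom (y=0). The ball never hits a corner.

Final position: (1/2,0)
Wall sequence: BRTLB

1. t=9/2 → B at (11/2,0); v=(1,2)
2. t=5/2 → R at (8,5); v=(-1,2)
3. t=3 → T at (5,11); v=(-1,-2)
4. t=5 → L at (0,1); v=(1,-2)
5. t=1/2 → B at (1/2,0); v=(1,2)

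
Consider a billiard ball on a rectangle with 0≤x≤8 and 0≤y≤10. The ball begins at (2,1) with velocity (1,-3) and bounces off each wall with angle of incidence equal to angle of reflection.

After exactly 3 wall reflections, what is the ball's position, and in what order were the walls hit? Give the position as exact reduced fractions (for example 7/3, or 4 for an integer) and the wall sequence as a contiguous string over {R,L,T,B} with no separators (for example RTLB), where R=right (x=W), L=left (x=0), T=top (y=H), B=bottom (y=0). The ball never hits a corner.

1. t=1/3 → B at (7/3,0); v=(1,3)
2. t=10/3 → T at (17/3,10); v=(1,-3)
3. t=7/3 → R at (8,3); v=(-1,-3)

Final position: (8,3)
Wall sequence: BTR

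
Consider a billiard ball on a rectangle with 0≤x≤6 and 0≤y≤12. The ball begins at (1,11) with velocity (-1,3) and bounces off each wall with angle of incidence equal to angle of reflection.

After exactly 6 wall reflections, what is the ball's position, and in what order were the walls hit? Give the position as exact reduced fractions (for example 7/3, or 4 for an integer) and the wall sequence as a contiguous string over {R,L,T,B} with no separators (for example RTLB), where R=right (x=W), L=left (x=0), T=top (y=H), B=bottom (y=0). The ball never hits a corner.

1. t=1/3 → T at (2/3,12); v=(-1,-3)
2. t=2/3 → L at (0,10); v=(1,-3)
3. t=10/3 → B at (10/3,0); v=(1,3)
4. t=8/3 → R at (6,8); v=(-1,3)
5. t=4/3 → T at (14/3,12); v=(-1,-3)
6. t=4 → B at (2/3,0); v=(-1,3)

Final position: (2/3,0)
Wall sequence: TLBRTB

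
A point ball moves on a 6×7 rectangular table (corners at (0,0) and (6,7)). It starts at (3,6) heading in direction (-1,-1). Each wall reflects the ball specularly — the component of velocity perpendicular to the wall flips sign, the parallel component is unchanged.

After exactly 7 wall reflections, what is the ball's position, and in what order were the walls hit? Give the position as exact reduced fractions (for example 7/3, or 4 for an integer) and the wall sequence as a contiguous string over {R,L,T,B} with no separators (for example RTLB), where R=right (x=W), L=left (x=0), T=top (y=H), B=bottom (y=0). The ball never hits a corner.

1. t=3 → L at (0,3); v=(1,-1)
2. t=3 → B at (3,0); v=(1,1)
3. t=3 → R at (6,3); v=(-1,1)
4. t=4 → T at (2,7); v=(-1,-1)
5. t=2 → L at (0,5); v=(1,-1)
6. t=5 → B at (5,0); v=(1,1)
7. t=1 → R at (6,1); v=(-1,1)

Final position: (6,1)
Wall sequence: LBRTLBR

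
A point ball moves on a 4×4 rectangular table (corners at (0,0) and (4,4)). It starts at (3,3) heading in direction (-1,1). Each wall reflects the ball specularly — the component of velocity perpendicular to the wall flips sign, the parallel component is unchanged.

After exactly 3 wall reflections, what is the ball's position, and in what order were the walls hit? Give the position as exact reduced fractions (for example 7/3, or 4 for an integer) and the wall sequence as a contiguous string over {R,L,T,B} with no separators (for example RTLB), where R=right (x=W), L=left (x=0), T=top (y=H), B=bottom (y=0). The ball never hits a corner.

1. t=1 → T at (2,4); v=(-1,-1)
2. t=2 → L at (0,2); v=(1,-1)
3. t=2 → B at (2,0); v=(1,1)

Final position: (2,0)
Wall sequence: TLB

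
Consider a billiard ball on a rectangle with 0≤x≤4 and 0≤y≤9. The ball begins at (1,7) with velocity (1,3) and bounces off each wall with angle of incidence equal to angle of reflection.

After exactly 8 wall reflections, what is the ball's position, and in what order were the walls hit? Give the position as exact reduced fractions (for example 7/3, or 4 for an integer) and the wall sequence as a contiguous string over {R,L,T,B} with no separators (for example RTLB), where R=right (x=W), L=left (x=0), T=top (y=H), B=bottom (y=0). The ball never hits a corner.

1. t=2/3 → T at (5/3,9); v=(1,-3)
2. t=7/3 → R at (4,2); v=(-1,-3)
3. t=2/3 → B at (10/3,0); v=(-1,3)
4. t=3 → T at (1/3,9); v=(-1,-3)
5. t=1/3 → L at (0,8); v=(1,-3)
6. t=8/3 → B at (8/3,0); v=(1,3)
7. t=4/3 → R at (4,4); v=(-1,3)
8. t=5/3 → T at (7/3,9); v=(-1,-3)

Final position: (7/3,9)
Wall sequence: TRBTLBRT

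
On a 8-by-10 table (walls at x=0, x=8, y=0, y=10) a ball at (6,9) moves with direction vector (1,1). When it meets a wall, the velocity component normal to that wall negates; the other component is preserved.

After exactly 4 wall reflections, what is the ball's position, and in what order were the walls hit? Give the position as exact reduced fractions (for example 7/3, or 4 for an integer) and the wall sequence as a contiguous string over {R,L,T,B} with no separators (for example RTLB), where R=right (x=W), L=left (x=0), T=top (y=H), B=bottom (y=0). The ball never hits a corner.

Final position: (1,0)
Wall sequence: TRLB

1. t=1 → T at (7,10); v=(1,-1)
2. t=1 → R at (8,9); v=(-1,-1)
3. t=8 → L at (0,1); v=(1,-1)
4. t=1 → B at (1,0); v=(1,1)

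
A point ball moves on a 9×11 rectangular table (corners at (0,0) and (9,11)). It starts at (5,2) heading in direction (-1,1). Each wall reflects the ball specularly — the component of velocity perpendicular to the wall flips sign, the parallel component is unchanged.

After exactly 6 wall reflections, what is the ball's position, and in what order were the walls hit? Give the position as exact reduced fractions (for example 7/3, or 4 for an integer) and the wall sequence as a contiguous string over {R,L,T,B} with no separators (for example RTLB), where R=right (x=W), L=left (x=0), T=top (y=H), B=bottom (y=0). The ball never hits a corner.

Final position: (8,11)
Wall sequence: LTRBLT

1. t=5 → L at (0,7); v=(1,1)
2. t=4 → T at (4,11); v=(1,-1)
3. t=5 → R at (9,6); v=(-1,-1)
4. t=6 → B at (3,0); v=(-1,1)
5. t=3 → L at (0,3); v=(1,1)
6. t=8 → T at (8,11); v=(1,-1)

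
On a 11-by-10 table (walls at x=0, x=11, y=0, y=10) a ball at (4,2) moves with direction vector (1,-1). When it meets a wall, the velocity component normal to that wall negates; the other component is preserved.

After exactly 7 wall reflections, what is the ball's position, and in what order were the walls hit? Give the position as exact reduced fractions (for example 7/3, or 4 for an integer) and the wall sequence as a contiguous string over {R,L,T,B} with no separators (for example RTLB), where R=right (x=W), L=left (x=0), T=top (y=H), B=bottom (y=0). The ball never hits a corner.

1. t=2 → B at (6,0); v=(1,1)
2. t=5 → R at (11,5); v=(-1,1)
3. t=5 → T at (6,10); v=(-1,-1)
4. t=6 → L at (0,4); v=(1,-1)
5. t=4 → B at (4,0); v=(1,1)
6. t=7 → R at (11,7); v=(-1,1)
7. t=3 → T at (8,10); v=(-1,-1)

Final position: (8,10)
Wall sequence: BRTLBRT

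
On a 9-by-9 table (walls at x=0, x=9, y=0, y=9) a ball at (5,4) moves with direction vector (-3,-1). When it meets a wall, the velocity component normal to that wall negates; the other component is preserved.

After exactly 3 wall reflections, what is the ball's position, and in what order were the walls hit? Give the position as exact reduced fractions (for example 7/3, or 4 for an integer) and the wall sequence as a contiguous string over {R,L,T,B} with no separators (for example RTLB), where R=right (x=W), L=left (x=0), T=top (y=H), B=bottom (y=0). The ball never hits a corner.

1. t=5/3 → L at (0,7/3); v=(3,-1)
2. t=7/3 → B at (7,0); v=(3,1)
3. t=2/3 → R at (9,2/3); v=(-3,1)

Final position: (9,2/3)
Wall sequence: LBR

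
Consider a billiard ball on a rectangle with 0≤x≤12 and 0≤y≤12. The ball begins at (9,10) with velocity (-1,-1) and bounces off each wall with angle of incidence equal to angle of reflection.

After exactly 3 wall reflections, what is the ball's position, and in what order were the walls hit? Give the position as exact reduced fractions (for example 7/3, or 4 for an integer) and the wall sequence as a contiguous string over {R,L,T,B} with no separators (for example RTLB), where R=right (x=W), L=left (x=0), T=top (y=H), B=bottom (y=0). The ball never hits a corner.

1. t=9 → L at (0,1); v=(1,-1)
2. t=1 → B at (1,0); v=(1,1)
3. t=11 → R at (12,11); v=(-1,1)

Final position: (12,11)
Wall sequence: LBR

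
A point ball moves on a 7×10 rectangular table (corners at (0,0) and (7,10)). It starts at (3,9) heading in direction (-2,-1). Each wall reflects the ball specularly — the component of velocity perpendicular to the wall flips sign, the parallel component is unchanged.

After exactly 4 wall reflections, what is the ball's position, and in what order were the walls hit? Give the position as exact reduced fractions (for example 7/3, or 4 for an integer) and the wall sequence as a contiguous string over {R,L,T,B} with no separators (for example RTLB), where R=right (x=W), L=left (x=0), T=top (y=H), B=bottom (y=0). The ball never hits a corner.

1. t=3/2 → L at (0,15/2); v=(2,-1)
2. t=7/2 → R at (7,4); v=(-2,-1)
3. t=7/2 → L at (0,1/2); v=(2,-1)
4. t=1/2 → B at (1,0); v=(2,1)

Final position: (1,0)
Wall sequence: LRLB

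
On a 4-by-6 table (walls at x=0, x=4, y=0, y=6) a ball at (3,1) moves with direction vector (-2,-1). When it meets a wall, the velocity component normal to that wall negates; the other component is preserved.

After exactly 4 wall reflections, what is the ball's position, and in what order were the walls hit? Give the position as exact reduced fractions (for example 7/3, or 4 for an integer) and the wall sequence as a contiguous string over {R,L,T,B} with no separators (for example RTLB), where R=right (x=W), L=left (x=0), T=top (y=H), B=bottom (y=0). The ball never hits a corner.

Final position: (0,9/2)
Wall sequence: BLRL

1. t=1 → B at (1,0); v=(-2,1)
2. t=1/2 → L at (0,1/2); v=(2,1)
3. t=2 → R at (4,5/2); v=(-2,1)
4. t=2 → L at (0,9/2); v=(2,1)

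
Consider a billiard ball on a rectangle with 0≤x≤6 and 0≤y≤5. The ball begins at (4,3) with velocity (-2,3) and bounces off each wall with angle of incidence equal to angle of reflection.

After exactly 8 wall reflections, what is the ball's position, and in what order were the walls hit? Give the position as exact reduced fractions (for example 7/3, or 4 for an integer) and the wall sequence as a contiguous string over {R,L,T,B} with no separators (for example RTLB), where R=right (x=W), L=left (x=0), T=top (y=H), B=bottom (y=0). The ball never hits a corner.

1. t=2/3 → T at (8/3,5); v=(-2,-3)
2. t=4/3 → L at (0,1); v=(2,-3)
3. t=1/3 → B at (2/3,0); v=(2,3)
4. t=5/3 → T at (4,5); v=(2,-3)
5. t=1 → R at (6,2); v=(-2,-3)
6. t=2/3 → B at (14/3,0); v=(-2,3)
7. t=5/3 → T at (4/3,5); v=(-2,-3)
8. t=2/3 → L at (0,3); v=(2,-3)

Final position: (0,3)
Wall sequence: TLBTRBTL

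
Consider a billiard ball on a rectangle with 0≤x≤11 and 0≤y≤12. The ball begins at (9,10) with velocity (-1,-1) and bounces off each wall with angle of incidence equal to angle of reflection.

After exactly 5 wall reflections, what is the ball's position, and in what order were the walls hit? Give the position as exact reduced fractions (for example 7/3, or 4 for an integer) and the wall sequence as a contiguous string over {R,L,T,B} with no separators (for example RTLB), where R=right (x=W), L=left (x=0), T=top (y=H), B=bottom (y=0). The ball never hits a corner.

Final position: (0,3)
Wall sequence: LBRTL

1. t=9 → L at (0,1); v=(1,-1)
2. t=1 → B at (1,0); v=(1,1)
3. t=10 → R at (11,10); v=(-1,1)
4. t=2 → T at (9,12); v=(-1,-1)
5. t=9 → L at (0,3); v=(1,-1)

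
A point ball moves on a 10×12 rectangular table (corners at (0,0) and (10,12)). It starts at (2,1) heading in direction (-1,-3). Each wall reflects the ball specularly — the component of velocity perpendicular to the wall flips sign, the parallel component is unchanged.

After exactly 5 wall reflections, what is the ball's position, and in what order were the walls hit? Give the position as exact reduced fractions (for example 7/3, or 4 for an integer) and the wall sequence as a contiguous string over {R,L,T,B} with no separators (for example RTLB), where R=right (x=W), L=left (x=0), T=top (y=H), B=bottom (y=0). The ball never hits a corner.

1. t=1/3 → B at (5/3,0); v=(-1,3)
2. t=5/3 → L at (0,5); v=(1,3)
3. t=7/3 → T at (7/3,12); v=(1,-3)
4. t=4 → B at (19/3,0); v=(1,3)
5. t=11/3 → R at (10,11); v=(-1,3)

Final position: (10,11)
Wall sequence: BLTBR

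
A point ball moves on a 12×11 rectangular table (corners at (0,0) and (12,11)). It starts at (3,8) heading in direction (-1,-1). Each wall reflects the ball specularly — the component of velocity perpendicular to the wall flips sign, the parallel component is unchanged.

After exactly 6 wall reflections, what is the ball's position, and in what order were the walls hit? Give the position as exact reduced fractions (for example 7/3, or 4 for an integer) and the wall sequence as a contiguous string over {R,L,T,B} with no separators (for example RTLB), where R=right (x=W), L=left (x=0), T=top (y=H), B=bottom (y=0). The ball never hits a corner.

Final position: (3,0)
Wall sequence: LBRTLB

1. t=3 → L at (0,5); v=(1,-1)
2. t=5 → B at (5,0); v=(1,1)
3. t=7 → R at (12,7); v=(-1,1)
4. t=4 → T at (8,11); v=(-1,-1)
5. t=8 → L at (0,3); v=(1,-1)
6. t=3 → B at (3,0); v=(1,1)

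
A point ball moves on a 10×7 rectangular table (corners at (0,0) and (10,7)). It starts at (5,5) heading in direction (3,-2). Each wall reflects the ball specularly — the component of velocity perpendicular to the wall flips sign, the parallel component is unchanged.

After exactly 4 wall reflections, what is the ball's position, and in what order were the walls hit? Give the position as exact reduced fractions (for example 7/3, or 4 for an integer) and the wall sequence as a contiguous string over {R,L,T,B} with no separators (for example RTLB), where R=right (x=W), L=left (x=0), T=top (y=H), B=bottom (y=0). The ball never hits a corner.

Final position: (3,7)
Wall sequence: RBLT

1. t=5/3 → R at (10,5/3); v=(-3,-2)
2. t=5/6 → B at (15/2,0); v=(-3,2)
3. t=5/2 → L at (0,5); v=(3,2)
4. t=1 → T at (3,7); v=(3,-2)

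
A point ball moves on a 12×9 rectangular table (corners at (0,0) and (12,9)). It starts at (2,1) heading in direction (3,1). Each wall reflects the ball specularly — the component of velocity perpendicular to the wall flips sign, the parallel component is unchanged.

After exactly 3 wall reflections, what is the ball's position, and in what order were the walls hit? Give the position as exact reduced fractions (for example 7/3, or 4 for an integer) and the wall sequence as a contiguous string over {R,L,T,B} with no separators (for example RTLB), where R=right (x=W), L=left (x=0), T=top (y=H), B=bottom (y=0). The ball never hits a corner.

Final position: (2,9)
Wall sequence: RLT

1. t=10/3 → R at (12,13/3); v=(-3,1)
2. t=4 → L at (0,25/3); v=(3,1)
3. t=2/3 → T at (2,9); v=(3,-1)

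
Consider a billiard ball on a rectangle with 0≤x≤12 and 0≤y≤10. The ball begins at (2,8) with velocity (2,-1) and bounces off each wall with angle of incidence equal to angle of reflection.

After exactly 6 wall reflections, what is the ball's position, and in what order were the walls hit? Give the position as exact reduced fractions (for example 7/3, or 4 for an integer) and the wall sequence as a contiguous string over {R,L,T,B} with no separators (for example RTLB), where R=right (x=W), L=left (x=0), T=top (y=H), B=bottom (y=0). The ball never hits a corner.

1. t=5 → R at (12,3); v=(-2,-1)
2. t=3 → B at (6,0); v=(-2,1)
3. t=3 → L at (0,3); v=(2,1)
4. t=6 → R at (12,9); v=(-2,1)
5. t=1 → T at (10,10); v=(-2,-1)
6. t=5 → L at (0,5); v=(2,-1)

Final position: (0,5)
Wall sequence: RBLRTL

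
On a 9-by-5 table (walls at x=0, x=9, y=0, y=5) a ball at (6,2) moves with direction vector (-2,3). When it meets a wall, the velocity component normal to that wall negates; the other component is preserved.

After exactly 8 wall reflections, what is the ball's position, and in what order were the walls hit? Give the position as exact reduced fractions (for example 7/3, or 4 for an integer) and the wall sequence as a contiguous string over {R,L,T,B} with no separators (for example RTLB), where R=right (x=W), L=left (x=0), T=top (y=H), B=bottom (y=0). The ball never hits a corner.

1. t=1 → T at (4,5); v=(-2,-3)
2. t=5/3 → B at (2/3,0); v=(-2,3)
3. t=1/3 → L at (0,1); v=(2,3)
4. t=4/3 → T at (8/3,5); v=(2,-3)
5. t=5/3 → B at (6,0); v=(2,3)
6. t=3/2 → R at (9,9/2); v=(-2,3)
7. t=1/6 → T at (26/3,5); v=(-2,-3)
8. t=5/3 → B at (16/3,0); v=(-2,3)

Final position: (16/3,0)
Wall sequence: TBLTBRTB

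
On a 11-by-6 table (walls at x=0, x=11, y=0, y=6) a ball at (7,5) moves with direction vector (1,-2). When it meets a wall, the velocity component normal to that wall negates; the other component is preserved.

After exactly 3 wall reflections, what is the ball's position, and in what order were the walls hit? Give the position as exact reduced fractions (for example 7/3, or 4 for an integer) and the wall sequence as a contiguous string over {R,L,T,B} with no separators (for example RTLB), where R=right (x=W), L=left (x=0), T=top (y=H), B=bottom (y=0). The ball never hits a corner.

1. t=5/2 → B at (19/2,0); v=(1,2)
2. t=3/2 → R at (11,3); v=(-1,2)
3. t=3/2 → T at (19/2,6); v=(-1,-2)

Final position: (19/2,6)
Wall sequence: BRT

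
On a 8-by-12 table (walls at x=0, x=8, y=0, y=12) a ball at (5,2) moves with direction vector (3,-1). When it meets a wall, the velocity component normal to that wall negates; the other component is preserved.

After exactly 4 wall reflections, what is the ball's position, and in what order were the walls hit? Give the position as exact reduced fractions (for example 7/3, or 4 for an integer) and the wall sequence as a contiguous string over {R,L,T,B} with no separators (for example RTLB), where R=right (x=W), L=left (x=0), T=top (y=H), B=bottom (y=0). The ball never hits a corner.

Final position: (8,13/3)
Wall sequence: RBLR

1. t=1 → R at (8,1); v=(-3,-1)
2. t=1 → B at (5,0); v=(-3,1)
3. t=5/3 → L at (0,5/3); v=(3,1)
4. t=8/3 → R at (8,13/3); v=(-3,1)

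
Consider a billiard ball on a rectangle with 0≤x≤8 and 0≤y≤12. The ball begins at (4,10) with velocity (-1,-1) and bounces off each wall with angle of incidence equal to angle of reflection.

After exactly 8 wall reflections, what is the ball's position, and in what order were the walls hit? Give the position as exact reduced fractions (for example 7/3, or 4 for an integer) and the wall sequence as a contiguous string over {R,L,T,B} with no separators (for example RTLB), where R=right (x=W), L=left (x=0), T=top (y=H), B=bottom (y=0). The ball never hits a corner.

Final position: (0,2)
Wall sequence: LBRLTRBL

1. t=4 → L at (0,6); v=(1,-1)
2. t=6 → B at (6,0); v=(1,1)
3. t=2 → R at (8,2); v=(-1,1)
4. t=8 → L at (0,10); v=(1,1)
5. t=2 → T at (2,12); v=(1,-1)
6. t=6 → R at (8,6); v=(-1,-1)
7. t=6 → B at (2,0); v=(-1,1)
8. t=2 → L at (0,2); v=(1,1)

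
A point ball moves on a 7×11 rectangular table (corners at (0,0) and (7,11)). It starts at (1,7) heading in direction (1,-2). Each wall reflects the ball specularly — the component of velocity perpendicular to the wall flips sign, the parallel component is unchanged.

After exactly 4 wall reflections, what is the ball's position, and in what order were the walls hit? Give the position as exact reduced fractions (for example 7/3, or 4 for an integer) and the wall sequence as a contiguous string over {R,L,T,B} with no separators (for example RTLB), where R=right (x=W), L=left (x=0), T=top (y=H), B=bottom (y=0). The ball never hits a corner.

Final position: (0,3)
Wall sequence: BRTL

1. t=7/2 → B at (9/2,0); v=(1,2)
2. t=5/2 → R at (7,5); v=(-1,2)
3. t=3 → T at (4,11); v=(-1,-2)
4. t=4 → L at (0,3); v=(1,-2)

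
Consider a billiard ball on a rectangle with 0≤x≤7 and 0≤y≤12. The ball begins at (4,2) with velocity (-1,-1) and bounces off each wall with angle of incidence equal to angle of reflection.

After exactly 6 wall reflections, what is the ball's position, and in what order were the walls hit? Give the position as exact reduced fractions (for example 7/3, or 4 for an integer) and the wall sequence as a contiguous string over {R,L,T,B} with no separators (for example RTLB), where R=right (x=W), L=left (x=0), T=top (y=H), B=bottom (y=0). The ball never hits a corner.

Final position: (7,1)
Wall sequence: BLRTLR

1. t=2 → B at (2,0); v=(-1,1)
2. t=2 → L at (0,2); v=(1,1)
3. t=7 → R at (7,9); v=(-1,1)
4. t=3 → T at (4,12); v=(-1,-1)
5. t=4 → L at (0,8); v=(1,-1)
6. t=7 → R at (7,1); v=(-1,-1)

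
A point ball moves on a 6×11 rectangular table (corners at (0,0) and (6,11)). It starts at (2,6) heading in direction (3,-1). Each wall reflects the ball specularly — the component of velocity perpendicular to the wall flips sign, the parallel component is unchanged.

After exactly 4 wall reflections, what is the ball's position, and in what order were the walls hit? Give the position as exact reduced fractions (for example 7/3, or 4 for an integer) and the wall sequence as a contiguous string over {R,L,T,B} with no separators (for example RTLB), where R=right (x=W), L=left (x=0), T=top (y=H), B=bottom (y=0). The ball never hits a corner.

1. t=4/3 → R at (6,14/3); v=(-3,-1)
2. t=2 → L at (0,8/3); v=(3,-1)
3. t=2 → R at (6,2/3); v=(-3,-1)
4. t=2/3 → B at (4,0); v=(-3,1)

Final position: (4,0)
Wall sequence: RLRB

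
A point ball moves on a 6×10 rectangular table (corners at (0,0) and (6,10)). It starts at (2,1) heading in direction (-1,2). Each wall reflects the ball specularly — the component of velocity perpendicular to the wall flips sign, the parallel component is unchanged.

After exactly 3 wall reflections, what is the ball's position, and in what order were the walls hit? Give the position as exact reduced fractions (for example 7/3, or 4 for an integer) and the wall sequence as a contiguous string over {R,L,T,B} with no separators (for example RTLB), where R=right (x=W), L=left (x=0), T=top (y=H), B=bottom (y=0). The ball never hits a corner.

Final position: (6,3)
Wall sequence: LTR

1. t=2 → L at (0,5); v=(1,2)
2. t=5/2 → T at (5/2,10); v=(1,-2)
3. t=7/2 → R at (6,3); v=(-1,-2)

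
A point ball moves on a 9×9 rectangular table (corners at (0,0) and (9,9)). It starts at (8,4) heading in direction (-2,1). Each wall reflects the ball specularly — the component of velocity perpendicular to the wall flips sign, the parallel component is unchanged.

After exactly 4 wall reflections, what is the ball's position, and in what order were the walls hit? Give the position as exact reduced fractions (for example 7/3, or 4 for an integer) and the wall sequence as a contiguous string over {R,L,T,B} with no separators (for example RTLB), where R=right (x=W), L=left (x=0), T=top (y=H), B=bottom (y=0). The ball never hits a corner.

Final position: (0,1)
Wall sequence: LTRL

1. t=4 → L at (0,8); v=(2,1)
2. t=1 → T at (2,9); v=(2,-1)
3. t=7/2 → R at (9,11/2); v=(-2,-1)
4. t=9/2 → L at (0,1); v=(2,-1)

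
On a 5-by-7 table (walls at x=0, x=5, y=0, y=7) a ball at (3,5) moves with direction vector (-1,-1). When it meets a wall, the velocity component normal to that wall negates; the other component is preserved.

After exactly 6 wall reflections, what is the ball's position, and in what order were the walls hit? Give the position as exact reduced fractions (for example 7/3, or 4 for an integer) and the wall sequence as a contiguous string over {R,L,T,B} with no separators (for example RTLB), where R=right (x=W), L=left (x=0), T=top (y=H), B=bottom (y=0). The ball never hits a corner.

1. t=3 → L at (0,2); v=(1,-1)
2. t=2 → B at (2,0); v=(1,1)
3. t=3 → R at (5,3); v=(-1,1)
4. t=4 → T at (1,7); v=(-1,-1)
5. t=1 → L at (0,6); v=(1,-1)
6. t=5 → R at (5,1); v=(-1,-1)

Final position: (5,1)
Wall sequence: LBRTLR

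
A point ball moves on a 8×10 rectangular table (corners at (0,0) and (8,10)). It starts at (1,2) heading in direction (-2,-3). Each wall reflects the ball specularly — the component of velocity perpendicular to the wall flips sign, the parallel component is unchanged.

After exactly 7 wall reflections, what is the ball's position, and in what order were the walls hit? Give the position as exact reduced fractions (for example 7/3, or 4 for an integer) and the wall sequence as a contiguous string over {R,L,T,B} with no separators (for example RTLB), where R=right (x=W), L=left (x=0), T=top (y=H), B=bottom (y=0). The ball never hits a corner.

Final position: (13/3,10)
Wall sequence: LBTRBLT

1. t=1/2 → L at (0,1/2); v=(2,-3)
2. t=1/6 → B at (1/3,0); v=(2,3)
3. t=10/3 → T at (7,10); v=(2,-3)
4. t=1/2 → R at (8,17/2); v=(-2,-3)
5. t=17/6 → B at (7/3,0); v=(-2,3)
6. t=7/6 → L at (0,7/2); v=(2,3)
7. t=13/6 → T at (13/3,10); v=(2,-3)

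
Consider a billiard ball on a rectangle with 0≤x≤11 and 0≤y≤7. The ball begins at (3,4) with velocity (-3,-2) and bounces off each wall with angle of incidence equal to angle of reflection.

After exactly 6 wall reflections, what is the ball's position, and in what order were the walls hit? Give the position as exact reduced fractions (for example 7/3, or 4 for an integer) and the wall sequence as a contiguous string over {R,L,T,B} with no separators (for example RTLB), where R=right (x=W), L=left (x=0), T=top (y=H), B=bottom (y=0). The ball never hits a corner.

Final position: (2,0)
Wall sequence: LBRTLB

1. t=1 → L at (0,2); v=(3,-2)
2. t=1 → B at (3,0); v=(3,2)
3. t=8/3 → R at (11,16/3); v=(-3,2)
4. t=5/6 → T at (17/2,7); v=(-3,-2)
5. t=17/6 → L at (0,4/3); v=(3,-2)
6. t=2/3 → B at (2,0); v=(3,2)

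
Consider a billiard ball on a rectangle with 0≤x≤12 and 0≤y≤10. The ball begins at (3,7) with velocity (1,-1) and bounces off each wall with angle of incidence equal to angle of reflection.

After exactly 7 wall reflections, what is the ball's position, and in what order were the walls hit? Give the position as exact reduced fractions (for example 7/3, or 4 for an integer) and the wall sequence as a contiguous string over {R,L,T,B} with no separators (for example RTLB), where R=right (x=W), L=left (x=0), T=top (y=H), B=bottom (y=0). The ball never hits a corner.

1. t=7 → B at (10,0); v=(1,1)
2. t=2 → R at (12,2); v=(-1,1)
3. t=8 → T at (4,10); v=(-1,-1)
4. t=4 → L at (0,6); v=(1,-1)
5. t=6 → B at (6,0); v=(1,1)
6. t=6 → R at (12,6); v=(-1,1)
7. t=4 → T at (8,10); v=(-1,-1)

Final position: (8,10)
Wall sequence: BRTLBRT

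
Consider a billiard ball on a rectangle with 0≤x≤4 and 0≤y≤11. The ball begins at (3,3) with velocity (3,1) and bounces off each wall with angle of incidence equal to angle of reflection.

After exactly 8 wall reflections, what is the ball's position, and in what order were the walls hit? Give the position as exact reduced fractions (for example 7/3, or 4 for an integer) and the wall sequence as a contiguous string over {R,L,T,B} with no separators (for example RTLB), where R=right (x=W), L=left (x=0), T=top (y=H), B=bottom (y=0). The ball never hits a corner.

Final position: (4,32/3)
Wall sequence: RLRLRLTR

1. t=1/3 → R at (4,10/3); v=(-3,1)
2. t=4/3 → L at (0,14/3); v=(3,1)
3. t=4/3 → R at (4,6); v=(-3,1)
4. t=4/3 → L at (0,22/3); v=(3,1)
5. t=4/3 → R at (4,26/3); v=(-3,1)
6. t=4/3 → L at (0,10); v=(3,1)
7. t=1 → T at (3,11); v=(3,-1)
8. t=1/3 → R at (4,32/3); v=(-3,-1)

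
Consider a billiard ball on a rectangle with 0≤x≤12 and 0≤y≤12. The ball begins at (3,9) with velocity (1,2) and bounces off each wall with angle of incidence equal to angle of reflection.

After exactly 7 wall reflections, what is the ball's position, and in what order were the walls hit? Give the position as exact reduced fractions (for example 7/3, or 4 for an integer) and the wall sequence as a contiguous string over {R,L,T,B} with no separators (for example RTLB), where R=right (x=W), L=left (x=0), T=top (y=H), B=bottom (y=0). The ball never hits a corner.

Final position: (9/2,12)
Wall sequence: TBRTBLT

1. t=3/2 → T at (9/2,12); v=(1,-2)
2. t=6 → B at (21/2,0); v=(1,2)
3. t=3/2 → R at (12,3); v=(-1,2)
4. t=9/2 → T at (15/2,12); v=(-1,-2)
5. t=6 → B at (3/2,0); v=(-1,2)
6. t=3/2 → L at (0,3); v=(1,2)
7. t=9/2 → T at (9/2,12); v=(1,-2)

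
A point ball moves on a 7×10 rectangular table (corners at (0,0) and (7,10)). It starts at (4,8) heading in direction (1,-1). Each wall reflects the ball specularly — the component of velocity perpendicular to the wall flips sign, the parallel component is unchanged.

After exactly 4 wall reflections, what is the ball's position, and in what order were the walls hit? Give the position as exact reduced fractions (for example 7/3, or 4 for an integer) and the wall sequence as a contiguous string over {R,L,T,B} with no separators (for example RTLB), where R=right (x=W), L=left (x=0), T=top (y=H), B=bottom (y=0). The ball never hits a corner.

Final position: (7,9)
Wall sequence: RBLR

1. t=3 → R at (7,5); v=(-1,-1)
2. t=5 → B at (2,0); v=(-1,1)
3. t=2 → L at (0,2); v=(1,1)
4. t=7 → R at (7,9); v=(-1,1)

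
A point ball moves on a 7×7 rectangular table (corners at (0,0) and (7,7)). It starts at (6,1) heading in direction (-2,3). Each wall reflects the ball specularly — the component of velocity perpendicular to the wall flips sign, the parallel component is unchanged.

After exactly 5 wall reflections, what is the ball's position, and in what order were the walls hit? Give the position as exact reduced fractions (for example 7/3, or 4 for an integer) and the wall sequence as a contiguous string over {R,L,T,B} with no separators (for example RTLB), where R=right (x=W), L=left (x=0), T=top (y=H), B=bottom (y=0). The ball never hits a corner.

Final position: (20/3,7)
Wall sequence: TLBRT

1. t=2 → T at (2,7); v=(-2,-3)
2. t=1 → L at (0,4); v=(2,-3)
3. t=4/3 → B at (8/3,0); v=(2,3)
4. t=13/6 → R at (7,13/2); v=(-2,3)
5. t=1/6 → T at (20/3,7); v=(-2,-3)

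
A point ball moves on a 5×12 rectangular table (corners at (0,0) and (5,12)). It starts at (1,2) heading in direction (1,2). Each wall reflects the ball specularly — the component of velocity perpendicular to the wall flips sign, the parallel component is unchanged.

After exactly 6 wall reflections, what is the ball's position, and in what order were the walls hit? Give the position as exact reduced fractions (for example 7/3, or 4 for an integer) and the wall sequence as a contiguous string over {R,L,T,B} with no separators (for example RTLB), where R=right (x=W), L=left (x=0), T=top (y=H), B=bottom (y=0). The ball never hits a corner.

Final position: (2,12)
Wall sequence: RTLBRT

1. t=4 → R at (5,10); v=(-1,2)
2. t=1 → T at (4,12); v=(-1,-2)
3. t=4 → L at (0,4); v=(1,-2)
4. t=2 → B at (2,0); v=(1,2)
5. t=3 → R at (5,6); v=(-1,2)
6. t=3 → T at (2,12); v=(-1,-2)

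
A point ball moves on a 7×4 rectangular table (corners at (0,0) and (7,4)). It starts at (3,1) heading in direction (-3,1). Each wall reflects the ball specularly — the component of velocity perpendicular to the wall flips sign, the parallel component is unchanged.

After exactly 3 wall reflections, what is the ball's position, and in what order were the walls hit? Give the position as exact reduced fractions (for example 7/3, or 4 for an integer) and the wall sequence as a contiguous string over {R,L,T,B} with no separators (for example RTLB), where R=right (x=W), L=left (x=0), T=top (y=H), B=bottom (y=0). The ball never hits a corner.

1. t=1 → L at (0,2); v=(3,1)
2. t=2 → T at (6,4); v=(3,-1)
3. t=1/3 → R at (7,11/3); v=(-3,-1)

Final position: (7,11/3)
Wall sequence: LTR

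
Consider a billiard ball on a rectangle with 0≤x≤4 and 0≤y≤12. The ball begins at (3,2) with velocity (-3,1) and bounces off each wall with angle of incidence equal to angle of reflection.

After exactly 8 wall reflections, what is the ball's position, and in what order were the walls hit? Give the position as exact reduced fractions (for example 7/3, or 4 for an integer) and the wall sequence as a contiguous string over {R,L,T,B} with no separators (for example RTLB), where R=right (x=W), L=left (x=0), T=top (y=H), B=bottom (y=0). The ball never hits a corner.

Final position: (3,12)
Wall sequence: LRLRLRLT

1. t=1 → L at (0,3); v=(3,1)
2. t=4/3 → R at (4,13/3); v=(-3,1)
3. t=4/3 → L at (0,17/3); v=(3,1)
4. t=4/3 → R at (4,7); v=(-3,1)
5. t=4/3 → L at (0,25/3); v=(3,1)
6. t=4/3 → R at (4,29/3); v=(-3,1)
7. t=4/3 → L at (0,11); v=(3,1)
8. t=1 → T at (3,12); v=(3,-1)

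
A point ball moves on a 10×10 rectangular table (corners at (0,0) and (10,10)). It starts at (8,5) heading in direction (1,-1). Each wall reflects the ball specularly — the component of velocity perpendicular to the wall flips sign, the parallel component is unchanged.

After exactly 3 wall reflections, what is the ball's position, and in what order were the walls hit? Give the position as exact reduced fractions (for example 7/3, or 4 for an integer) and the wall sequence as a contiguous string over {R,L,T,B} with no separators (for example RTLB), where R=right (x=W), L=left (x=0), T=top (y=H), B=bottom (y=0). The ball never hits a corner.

Final position: (0,7)
Wall sequence: RBL

1. t=2 → R at (10,3); v=(-1,-1)
2. t=3 → B at (7,0); v=(-1,1)
3. t=7 → L at (0,7); v=(1,1)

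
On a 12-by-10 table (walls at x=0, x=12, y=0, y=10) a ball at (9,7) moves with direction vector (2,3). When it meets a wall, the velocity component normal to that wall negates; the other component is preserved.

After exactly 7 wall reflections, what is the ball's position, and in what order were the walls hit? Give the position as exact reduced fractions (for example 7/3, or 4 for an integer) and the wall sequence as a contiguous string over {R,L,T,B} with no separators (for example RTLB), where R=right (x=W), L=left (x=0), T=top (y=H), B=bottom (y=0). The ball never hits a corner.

1. t=1 → T at (11,10); v=(2,-3)
2. t=1/2 → R at (12,17/2); v=(-2,-3)
3. t=17/6 → B at (19/3,0); v=(-2,3)
4. t=19/6 → L at (0,19/2); v=(2,3)
5. t=1/6 → T at (1/3,10); v=(2,-3)
6. t=10/3 → B at (7,0); v=(2,3)
7. t=5/2 → R at (12,15/2); v=(-2,3)

Final position: (12,15/2)
Wall sequence: TRBLTBR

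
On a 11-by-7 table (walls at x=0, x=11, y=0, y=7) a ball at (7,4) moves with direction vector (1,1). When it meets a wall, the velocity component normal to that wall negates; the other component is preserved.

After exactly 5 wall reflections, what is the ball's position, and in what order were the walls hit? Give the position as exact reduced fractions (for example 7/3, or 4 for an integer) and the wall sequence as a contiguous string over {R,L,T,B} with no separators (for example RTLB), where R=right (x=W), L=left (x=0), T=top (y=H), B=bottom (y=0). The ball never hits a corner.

1. t=3 → T at (10,7); v=(1,-1)
2. t=1 → R at (11,6); v=(-1,-1)
3. t=6 → B at (5,0); v=(-1,1)
4. t=5 → L at (0,5); v=(1,1)
5. t=2 → T at (2,7); v=(1,-1)

Final position: (2,7)
Wall sequence: TRBLT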